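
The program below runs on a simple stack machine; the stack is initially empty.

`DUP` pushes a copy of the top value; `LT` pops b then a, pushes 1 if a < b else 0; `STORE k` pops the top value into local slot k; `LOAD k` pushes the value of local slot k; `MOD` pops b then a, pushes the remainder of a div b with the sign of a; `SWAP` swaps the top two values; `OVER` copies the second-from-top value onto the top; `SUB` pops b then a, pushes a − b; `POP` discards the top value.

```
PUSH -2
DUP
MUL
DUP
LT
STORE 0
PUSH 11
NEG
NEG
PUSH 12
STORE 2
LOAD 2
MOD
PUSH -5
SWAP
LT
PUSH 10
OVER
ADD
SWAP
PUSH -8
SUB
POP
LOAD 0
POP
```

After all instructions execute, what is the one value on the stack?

PUSH -2 : [-2]
DUP     : [-2, -2]
MUL     : [4]
DUP     : [4, 4]
LT      : [0]
STORE 0 : []
PUSH 11 : [11]
NEG     : [-11]
NEG     : [11]
PUSH 12 : [11, 12]
STORE 2 : [11]
LOAD 2  : [11, 12]
MOD     : [11]
PUSH -5 : [11, -5]
SWAP    : [-5, 11]
LT      : [1]
PUSH 10 : [1, 10]
OVER    : [1, 10, 1]
ADD     : [1, 11]
SWAP    : [11, 1]
PUSH -8 : [11, 1, -8]
SUB     : [11, 9]
POP     : [11]
LOAD 0  : [11, 0]
POP     : [11]

11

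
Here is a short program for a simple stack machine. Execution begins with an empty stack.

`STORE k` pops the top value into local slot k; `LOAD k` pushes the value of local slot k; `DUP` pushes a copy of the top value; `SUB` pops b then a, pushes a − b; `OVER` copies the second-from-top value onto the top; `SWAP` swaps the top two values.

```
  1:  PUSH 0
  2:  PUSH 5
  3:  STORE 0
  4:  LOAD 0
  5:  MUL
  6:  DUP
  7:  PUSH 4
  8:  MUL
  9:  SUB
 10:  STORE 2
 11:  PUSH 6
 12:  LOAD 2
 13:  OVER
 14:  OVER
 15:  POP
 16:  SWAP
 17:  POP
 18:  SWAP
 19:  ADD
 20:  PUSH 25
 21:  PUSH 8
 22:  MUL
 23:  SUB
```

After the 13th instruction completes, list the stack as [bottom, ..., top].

PUSH 0  -> 0
PUSH 5  -> 0 5
STORE 0 -> 0
LOAD 0  -> 0 5
MUL     -> 0
DUP     -> 0 0
PUSH 4  -> 0 0 4
MUL     -> 0 0
SUB     -> 0
STORE 2 -> (empty)
PUSH 6  -> 6
LOAD 2  -> 6 0
OVER    -> 6 0 6

[6, 0, 6]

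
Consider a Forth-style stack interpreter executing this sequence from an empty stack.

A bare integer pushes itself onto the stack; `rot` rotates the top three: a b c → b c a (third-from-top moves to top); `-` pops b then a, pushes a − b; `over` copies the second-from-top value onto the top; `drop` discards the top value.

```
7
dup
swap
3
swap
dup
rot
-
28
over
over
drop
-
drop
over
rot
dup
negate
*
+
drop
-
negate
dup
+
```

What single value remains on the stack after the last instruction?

7      -> 7
dup    -> 7 7
swap   -> 7 7
3      -> 7 7 3
swap   -> 7 3 7
dup    -> 7 3 7 7
rot    -> 7 7 7 3
-      -> 7 7 4
28     -> 7 7 4 28
over   -> 7 7 4 28 4
over   -> 7 7 4 28 4 28
drop   -> 7 7 4 28 4
-      -> 7 7 4 24
drop   -> 7 7 4
over   -> 7 7 4 7
rot    -> 7 4 7 7
dup    -> 7 4 7 7 7
negate -> 7 4 7 7 -7
*      -> 7 4 7 -49
+      -> 7 4 -42
drop   -> 7 4
-      -> 3
negate -> -3
dup    -> -3 -3
+      -> -6

-6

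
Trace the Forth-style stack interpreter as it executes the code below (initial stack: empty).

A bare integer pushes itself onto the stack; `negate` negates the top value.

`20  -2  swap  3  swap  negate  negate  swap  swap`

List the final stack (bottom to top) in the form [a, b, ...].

[-2, 3, 20]

20     → 20
-2     → 20 -2
swap   → -2 20
3      → -2 20 3
swap   → -2 3 20
negate → -2 3 -20
negate → -2 3 20
swap   → -2 20 3
swap   → -2 3 20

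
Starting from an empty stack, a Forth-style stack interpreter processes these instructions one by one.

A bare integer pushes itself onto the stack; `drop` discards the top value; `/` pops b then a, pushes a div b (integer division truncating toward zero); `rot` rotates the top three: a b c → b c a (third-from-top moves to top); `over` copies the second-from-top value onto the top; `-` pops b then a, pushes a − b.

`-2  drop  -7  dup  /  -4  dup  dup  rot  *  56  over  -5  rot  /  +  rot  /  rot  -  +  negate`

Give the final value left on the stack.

-2     -> -2
drop   -> (empty)
-7     -> -7
dup    -> -7 -7
/      -> 1
-4     -> 1 -4
dup    -> 1 -4 -4
dup    -> 1 -4 -4 -4
rot    -> 1 -4 -4 -4
*      -> 1 -4 16
56     -> 1 -4 16 56
over   -> 1 -4 16 56 16
-5     -> 1 -4 16 56 16 -5
rot    -> 1 -4 16 16 -5 56
/      -> 1 -4 16 16 0
+      -> 1 -4 16 16
rot    -> 1 16 16 -4
/      -> 1 16 -4
rot    -> 16 -4 1
-      -> 16 -5
+      -> 11
negate -> -11

-11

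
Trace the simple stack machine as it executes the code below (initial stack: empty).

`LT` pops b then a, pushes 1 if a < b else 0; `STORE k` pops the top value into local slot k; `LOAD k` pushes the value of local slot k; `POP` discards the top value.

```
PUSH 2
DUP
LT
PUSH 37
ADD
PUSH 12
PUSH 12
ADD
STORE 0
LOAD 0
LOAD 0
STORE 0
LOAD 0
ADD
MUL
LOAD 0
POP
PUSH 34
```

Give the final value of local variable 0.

PUSH 2  : 2
DUP     : 2 2
LT      : 0
PUSH 37 : 0 37
ADD     : 37
PUSH 12 : 37 12
PUSH 12 : 37 12 12
ADD     : 37 24
STORE 0 : 37
LOAD 0  : 37 24
LOAD 0  : 37 24 24
STORE 0 : 37 24
LOAD 0  : 37 24 24
ADD     : 37 48
MUL     : 1776
LOAD 0  : 1776 24
POP     : 1776
PUSH 34 : 1776 34

24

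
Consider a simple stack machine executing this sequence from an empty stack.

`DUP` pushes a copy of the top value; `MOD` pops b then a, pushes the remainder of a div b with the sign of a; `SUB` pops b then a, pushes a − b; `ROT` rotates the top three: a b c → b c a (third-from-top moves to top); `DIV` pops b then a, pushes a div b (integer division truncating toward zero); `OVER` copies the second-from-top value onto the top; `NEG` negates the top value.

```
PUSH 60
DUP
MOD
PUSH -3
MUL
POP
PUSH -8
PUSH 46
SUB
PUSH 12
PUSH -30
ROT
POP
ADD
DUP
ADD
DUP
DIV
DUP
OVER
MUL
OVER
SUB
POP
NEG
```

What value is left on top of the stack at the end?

-1

PUSH 60   60
DUP       60 60
MOD       0
PUSH -3   0 -3
MUL       0
POP       (empty)
PUSH -8   -8
PUSH 46   -8 46
SUB       -54
PUSH 12   -54 12
PUSH -30  -54 12 -30
ROT       12 -30 -54
POP       12 -30
ADD       -18
DUP       -18 -18
ADD       -36
DUP       -36 -36
DIV       1
DUP       1 1
OVER      1 1 1
MUL       1 1
OVER      1 1 1
SUB       1 0
POP       1
NEG       -1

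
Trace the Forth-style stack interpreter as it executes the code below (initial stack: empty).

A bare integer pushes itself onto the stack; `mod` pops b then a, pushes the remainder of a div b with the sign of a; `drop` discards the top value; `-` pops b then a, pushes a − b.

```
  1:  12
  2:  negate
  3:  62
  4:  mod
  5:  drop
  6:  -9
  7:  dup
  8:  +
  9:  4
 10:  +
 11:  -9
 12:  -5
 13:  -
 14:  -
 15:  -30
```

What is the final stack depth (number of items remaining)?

2

12     -> [12]
negate -> [-12]
62     -> [-12, 62]
mod    -> [-12]
drop   -> []
-9     -> [-9]
dup    -> [-9, -9]
+      -> [-18]
4      -> [-18, 4]
+      -> [-14]
-9     -> [-14, -9]
-5     -> [-14, -9, -5]
-      -> [-14, -4]
-      -> [-10]
-30    -> [-10, -30]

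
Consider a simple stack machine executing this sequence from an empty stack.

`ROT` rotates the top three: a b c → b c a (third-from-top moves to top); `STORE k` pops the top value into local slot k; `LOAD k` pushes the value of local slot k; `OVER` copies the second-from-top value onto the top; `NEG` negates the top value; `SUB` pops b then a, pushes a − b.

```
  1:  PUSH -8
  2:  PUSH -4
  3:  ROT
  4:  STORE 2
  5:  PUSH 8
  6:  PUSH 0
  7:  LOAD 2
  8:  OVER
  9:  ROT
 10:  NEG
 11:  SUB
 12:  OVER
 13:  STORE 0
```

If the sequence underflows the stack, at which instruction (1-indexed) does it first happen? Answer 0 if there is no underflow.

3

PUSH -8 : [-8]
PUSH -4 : [-8, -4]
ROT  — needs 3 operands, stack has 2 → underflow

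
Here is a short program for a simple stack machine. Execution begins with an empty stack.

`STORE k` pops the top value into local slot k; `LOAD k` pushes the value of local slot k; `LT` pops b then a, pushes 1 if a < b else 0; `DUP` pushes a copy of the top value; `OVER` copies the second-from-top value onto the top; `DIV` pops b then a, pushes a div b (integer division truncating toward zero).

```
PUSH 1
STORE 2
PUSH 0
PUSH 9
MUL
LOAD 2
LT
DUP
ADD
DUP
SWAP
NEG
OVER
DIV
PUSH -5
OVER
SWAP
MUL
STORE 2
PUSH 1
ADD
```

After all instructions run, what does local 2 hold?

5

PUSH 1  -> [1]
STORE 2 -> []
PUSH 0  -> [0]
PUSH 9  -> [0, 9]
MUL     -> [0]
LOAD 2  -> [0, 1]
LT      -> [1]
DUP     -> [1, 1]
ADD     -> [2]
DUP     -> [2, 2]
SWAP    -> [2, 2]
NEG     -> [2, -2]
OVER    -> [2, -2, 2]
DIV     -> [2, -1]
PUSH -5 -> [2, -1, -5]
OVER    -> [2, -1, -5, -1]
SWAP    -> [2, -1, -1, -5]
MUL     -> [2, -1, 5]
STORE 2 -> [2, -1]
PUSH 1  -> [2, -1, 1]
ADD     -> [2, 0]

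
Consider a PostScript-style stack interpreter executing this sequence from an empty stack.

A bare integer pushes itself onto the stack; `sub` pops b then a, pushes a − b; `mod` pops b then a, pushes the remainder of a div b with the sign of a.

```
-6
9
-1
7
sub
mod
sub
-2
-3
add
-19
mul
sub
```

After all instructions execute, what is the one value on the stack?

-6  → [-6]
9   → [-6, 9]
-1  → [-6, 9, -1]
7   → [-6, 9, -1, 7]
sub → [-6, 9, -8]
mod → [-6, 1]
sub → [-7]
-2  → [-7, -2]
-3  → [-7, -2, -3]
add → [-7, -5]
-19 → [-7, -5, -19]
mul → [-7, 95]
sub → [-102]

-102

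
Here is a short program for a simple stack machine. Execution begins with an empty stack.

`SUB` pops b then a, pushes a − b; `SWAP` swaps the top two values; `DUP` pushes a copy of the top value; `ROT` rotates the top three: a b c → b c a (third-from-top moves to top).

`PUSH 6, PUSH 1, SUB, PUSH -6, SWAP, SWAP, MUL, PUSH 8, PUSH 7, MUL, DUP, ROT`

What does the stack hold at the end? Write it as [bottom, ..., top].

PUSH 6  : 6
PUSH 1  : 6 1
SUB     : 5
PUSH -6 : 5 -6
SWAP    : -6 5
SWAP    : 5 -6
MUL     : -30
PUSH 8  : -30 8
PUSH 7  : -30 8 7
MUL     : -30 56
DUP     : -30 56 56
ROT     : 56 56 -30

[56, 56, -30]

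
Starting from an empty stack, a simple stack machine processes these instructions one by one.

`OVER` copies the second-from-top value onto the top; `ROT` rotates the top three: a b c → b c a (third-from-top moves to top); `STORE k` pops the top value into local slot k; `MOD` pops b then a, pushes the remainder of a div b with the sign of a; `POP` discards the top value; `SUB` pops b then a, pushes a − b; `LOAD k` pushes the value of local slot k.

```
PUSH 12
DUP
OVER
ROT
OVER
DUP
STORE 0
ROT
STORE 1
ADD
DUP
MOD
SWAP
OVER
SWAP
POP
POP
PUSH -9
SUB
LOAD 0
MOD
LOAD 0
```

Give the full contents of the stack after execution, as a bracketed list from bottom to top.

PUSH 12 -> 12
DUP     -> 12 12
OVER    -> 12 12 12
ROT     -> 12 12 12
OVER    -> 12 12 12 12
DUP     -> 12 12 12 12 12
STORE 0 -> 12 12 12 12
ROT     -> 12 12 12 12
STORE 1 -> 12 12 12
ADD     -> 12 24
DUP     -> 12 24 24
MOD     -> 12 0
SWAP    -> 0 12
OVER    -> 0 12 0
SWAP    -> 0 0 12
POP     -> 0 0
POP     -> 0
PUSH -9 -> 0 -9
SUB     -> 9
LOAD 0  -> 9 12
MOD     -> 9
LOAD 0  -> 9 12

[9, 12]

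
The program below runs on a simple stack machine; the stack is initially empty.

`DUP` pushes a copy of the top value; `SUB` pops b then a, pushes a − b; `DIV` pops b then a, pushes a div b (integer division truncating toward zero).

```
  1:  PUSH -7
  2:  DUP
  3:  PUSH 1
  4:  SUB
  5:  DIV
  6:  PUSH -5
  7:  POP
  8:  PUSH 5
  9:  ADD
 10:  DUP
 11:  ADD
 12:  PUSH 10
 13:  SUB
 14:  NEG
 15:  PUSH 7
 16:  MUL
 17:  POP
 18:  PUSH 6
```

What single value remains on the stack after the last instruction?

6

PUSH -7 → [-7]
DUP     → [-7, -7]
PUSH 1  → [-7, -7, 1]
SUB     → [-7, -8]
DIV     → [0]
PUSH -5 → [0, -5]
POP     → [0]
PUSH 5  → [0, 5]
ADD     → [5]
DUP     → [5, 5]
ADD     → [10]
PUSH 10 → [10, 10]
SUB     → [0]
NEG     → [0]
PUSH 7  → [0, 7]
MUL     → [0]
POP     → []
PUSH 6  → [6]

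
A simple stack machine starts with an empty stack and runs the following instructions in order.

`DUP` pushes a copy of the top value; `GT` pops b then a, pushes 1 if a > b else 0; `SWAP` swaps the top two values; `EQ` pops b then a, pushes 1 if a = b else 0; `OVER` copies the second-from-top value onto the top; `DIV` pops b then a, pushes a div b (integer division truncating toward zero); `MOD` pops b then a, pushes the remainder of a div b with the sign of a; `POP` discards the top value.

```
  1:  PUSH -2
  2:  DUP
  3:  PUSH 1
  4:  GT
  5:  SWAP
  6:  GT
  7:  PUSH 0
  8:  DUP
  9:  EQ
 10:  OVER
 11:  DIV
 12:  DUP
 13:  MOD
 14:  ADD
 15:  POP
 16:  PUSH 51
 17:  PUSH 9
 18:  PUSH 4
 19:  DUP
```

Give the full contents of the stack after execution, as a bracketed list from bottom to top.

PUSH -2 -> -2
DUP     -> -2 -2
PUSH 1  -> -2 -2 1
GT      -> -2 0
SWAP    -> 0 -2
GT      -> 1
PUSH 0  -> 1 0
DUP     -> 1 0 0
EQ      -> 1 1
OVER    -> 1 1 1
DIV     -> 1 1
DUP     -> 1 1 1
MOD     -> 1 0
ADD     -> 1
POP     -> (empty)
PUSH 51 -> 51
PUSH 9  -> 51 9
PUSH 4  -> 51 9 4
DUP     -> 51 9 4 4

[51, 9, 4, 4]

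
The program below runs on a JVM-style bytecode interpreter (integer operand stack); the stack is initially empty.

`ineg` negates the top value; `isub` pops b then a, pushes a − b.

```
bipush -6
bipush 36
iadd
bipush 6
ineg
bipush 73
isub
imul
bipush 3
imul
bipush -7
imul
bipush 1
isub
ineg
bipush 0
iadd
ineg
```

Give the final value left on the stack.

bipush -6  -6
bipush 36  -6 36
iadd       30
bipush 6   30 6
ineg       30 -6
bipush 73  30 -6 73
isub       30 -79
imul       -2370
bipush 3   -2370 3
imul       -7110
bipush -7  -7110 -7
imul       49770
bipush 1   49770 1
isub       49769
ineg       -49769
bipush 0   -49769 0
iadd       -49769
ineg       49769

49769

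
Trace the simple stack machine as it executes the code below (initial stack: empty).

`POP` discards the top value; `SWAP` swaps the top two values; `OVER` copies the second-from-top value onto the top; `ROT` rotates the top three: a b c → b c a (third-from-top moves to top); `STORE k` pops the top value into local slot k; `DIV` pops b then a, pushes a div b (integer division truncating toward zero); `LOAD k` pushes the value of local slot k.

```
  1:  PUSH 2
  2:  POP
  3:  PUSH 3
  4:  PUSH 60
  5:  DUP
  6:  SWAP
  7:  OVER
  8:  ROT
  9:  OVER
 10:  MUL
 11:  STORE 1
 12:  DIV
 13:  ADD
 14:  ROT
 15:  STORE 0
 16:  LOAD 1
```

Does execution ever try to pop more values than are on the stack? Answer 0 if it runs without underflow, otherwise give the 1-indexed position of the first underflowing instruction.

14

PUSH 2  : 2
POP     : (empty)
PUSH 3  : 3
PUSH 60 : 3 60
DUP     : 3 60 60
SWAP    : 3 60 60
OVER    : 3 60 60 60
ROT     : 3 60 60 60
OVER    : 3 60 60 60 60
MUL     : 3 60 60 3600
STORE 1 : 3 60 60
DIV     : 3 1
ADD     : 4
ROT  — needs 3 operands, stack has 1 → underflow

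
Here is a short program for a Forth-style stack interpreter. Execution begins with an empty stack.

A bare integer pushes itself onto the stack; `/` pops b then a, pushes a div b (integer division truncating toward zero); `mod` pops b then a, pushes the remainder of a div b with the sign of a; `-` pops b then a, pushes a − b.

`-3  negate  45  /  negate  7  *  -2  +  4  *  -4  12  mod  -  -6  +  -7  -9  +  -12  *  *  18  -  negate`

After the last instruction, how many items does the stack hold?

1

-3     -> [-3]
negate -> [3]
45     -> [3, 45]
/      -> [0]
negate -> [0]
7      -> [0, 7]
*      -> [0]
-2     -> [0, -2]
+      -> [-2]
4      -> [-2, 4]
*      -> [-8]
-4     -> [-8, -4]
12     -> [-8, -4, 12]
mod    -> [-8, -4]
-      -> [-4]
-6     -> [-4, -6]
+      -> [-10]
-7     -> [-10, -7]
-9     -> [-10, -7, -9]
+      -> [-10, -16]
-12    -> [-10, -16, -12]
*      -> [-10, 192]
*      -> [-1920]
18     -> [-1920, 18]
-      -> [-1938]
negate -> [1938]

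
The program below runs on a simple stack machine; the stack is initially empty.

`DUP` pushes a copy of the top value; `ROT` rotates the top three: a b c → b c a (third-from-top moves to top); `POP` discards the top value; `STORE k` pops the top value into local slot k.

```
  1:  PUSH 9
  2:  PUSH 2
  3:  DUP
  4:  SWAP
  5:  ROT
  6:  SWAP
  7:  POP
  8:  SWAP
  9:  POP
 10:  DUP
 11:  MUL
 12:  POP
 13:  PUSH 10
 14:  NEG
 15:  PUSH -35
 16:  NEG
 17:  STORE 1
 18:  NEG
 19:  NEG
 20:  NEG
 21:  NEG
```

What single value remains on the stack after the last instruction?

-10

PUSH 9    9
PUSH 2    9 2
DUP       9 2 2
SWAP      9 2 2
ROT       2 2 9
SWAP      2 9 2
POP       2 9
SWAP      9 2
POP       9
DUP       9 9
MUL       81
POP       (empty)
PUSH 10   10
NEG       -10
PUSH -35  -10 -35
NEG       -10 35
STORE 1   -10
NEG       10
NEG       -10
NEG       10
NEG       -10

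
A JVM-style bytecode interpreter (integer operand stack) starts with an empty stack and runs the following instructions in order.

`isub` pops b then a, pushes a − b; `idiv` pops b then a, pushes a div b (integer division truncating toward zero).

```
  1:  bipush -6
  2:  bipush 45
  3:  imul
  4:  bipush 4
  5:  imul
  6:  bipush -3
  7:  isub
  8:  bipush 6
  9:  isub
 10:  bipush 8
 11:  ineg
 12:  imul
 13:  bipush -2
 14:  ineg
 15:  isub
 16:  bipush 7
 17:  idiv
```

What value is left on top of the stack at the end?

bipush -6 -> -6
bipush 45 -> -6 45
imul      -> -270
bipush 4  -> -270 4
imul      -> -1080
bipush -3 -> -1080 -3
isub      -> -1077
bipush 6  -> -1077 6
isub      -> -1083
bipush 8  -> -1083 8
ineg      -> -1083 -8
imul      -> 8664
bipush -2 -> 8664 -2
ineg      -> 8664 2
isub      -> 8662
bipush 7  -> 8662 7
idiv      -> 1237

1237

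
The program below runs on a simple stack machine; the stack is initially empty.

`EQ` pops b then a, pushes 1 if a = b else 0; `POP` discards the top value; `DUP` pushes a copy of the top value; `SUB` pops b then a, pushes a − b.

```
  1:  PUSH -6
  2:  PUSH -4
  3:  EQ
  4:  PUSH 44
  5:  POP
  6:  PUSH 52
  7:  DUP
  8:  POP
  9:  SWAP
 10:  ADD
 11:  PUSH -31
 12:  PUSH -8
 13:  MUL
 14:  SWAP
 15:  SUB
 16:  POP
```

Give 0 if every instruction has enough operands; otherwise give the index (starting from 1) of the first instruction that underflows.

0

PUSH -6  → -6
PUSH -4  → -6 -4
EQ       → 0
PUSH 44  → 0 44
POP      → 0
PUSH 52  → 0 52
DUP      → 0 52 52
POP      → 0 52
SWAP     → 52 0
ADD      → 52
PUSH -31 → 52 -31
PUSH -8  → 52 -31 -8
MUL      → 52 248
SWAP     → 248 52
SUB      → 196
POP      → (empty)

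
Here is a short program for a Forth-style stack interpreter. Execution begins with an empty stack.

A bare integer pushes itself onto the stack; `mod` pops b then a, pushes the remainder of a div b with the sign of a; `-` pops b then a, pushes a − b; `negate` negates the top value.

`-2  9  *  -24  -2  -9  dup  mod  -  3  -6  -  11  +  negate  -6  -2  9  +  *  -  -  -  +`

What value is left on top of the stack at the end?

-18

-2     : [-2]
9      : [-2, 9]
*      : [-18]
-24    : [-18, -24]
-2     : [-18, -24, -2]
-9     : [-18, -24, -2, -9]
dup    : [-18, -24, -2, -9, -9]
mod    : [-18, -24, -2, 0]
-      : [-18, -24, -2]
3      : [-18, -24, -2, 3]
-6     : [-18, -24, -2, 3, -6]
-      : [-18, -24, -2, 9]
11     : [-18, -24, -2, 9, 11]
+      : [-18, -24, -2, 20]
negate : [-18, -24, -2, -20]
-6     : [-18, -24, -2, -20, -6]
-2     : [-18, -24, -2, -20, -6, -2]
9      : [-18, -24, -2, -20, -6, -2, 9]
+      : [-18, -24, -2, -20, -6, 7]
*      : [-18, -24, -2, -20, -42]
-      : [-18, -24, -2, 22]
-      : [-18, -24, -24]
-      : [-18, 0]
+      : [-18]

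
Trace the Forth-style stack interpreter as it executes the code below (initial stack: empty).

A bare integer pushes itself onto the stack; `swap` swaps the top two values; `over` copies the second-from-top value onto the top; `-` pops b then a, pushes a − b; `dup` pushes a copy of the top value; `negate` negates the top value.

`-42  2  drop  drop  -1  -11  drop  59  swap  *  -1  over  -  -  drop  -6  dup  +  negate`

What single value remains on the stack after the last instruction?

-42    : -42
2      : -42 2
drop   : -42
drop   : (empty)
-1     : -1
-11    : -1 -11
drop   : -1
59     : -1 59
swap   : 59 -1
*      : -59
-1     : -59 -1
over   : -59 -1 -59
-      : -59 58
-      : -117
drop   : (empty)
-6     : -6
dup    : -6 -6
+      : -12
negate : 12

12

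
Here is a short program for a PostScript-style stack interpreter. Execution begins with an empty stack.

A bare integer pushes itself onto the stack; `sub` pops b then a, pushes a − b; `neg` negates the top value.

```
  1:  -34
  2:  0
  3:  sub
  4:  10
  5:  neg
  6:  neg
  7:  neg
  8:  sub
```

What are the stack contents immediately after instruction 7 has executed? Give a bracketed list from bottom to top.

-34 -> [-34]
0   -> [-34, 0]
sub -> [-34]
10  -> [-34, 10]
neg -> [-34, -10]
neg -> [-34, 10]
neg -> [-34, -10]

[-34, -10]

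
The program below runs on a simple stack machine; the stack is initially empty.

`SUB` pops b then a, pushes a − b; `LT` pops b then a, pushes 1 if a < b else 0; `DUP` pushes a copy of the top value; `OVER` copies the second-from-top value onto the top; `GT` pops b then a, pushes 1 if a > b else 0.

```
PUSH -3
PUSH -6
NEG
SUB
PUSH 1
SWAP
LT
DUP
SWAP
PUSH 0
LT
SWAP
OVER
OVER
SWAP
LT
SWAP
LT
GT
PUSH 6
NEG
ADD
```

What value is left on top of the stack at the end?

PUSH -3  [-3]
PUSH -6  [-3, -6]
NEG      [-3, 6]
SUB      [-9]
PUSH 1   [-9, 1]
SWAP     [1, -9]
LT       [0]
DUP      [0, 0]
SWAP     [0, 0]
PUSH 0   [0, 0, 0]
LT       [0, 0]
SWAP     [0, 0]
OVER     [0, 0, 0]
OVER     [0, 0, 0, 0]
SWAP     [0, 0, 0, 0]
LT       [0, 0, 0]
SWAP     [0, 0, 0]
LT       [0, 0]
GT       [0]
PUSH 6   [0, 6]
NEG      [0, -6]
ADD      [-6]

-6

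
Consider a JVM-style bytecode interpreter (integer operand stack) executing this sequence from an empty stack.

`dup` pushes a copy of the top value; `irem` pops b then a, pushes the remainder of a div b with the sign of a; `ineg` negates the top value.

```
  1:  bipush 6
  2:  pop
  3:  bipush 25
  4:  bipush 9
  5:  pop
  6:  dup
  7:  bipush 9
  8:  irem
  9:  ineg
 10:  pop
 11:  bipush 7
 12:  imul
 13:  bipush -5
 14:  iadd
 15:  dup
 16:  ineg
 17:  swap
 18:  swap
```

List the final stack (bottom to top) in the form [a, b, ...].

[170, -170]

bipush 6  : [6]
pop       : []
bipush 25 : [25]
bipush 9  : [25, 9]
pop       : [25]
dup       : [25, 25]
bipush 9  : [25, 25, 9]
irem      : [25, 7]
ineg      : [25, -7]
pop       : [25]
bipush 7  : [25, 7]
imul      : [175]
bipush -5 : [175, -5]
iadd      : [170]
dup       : [170, 170]
ineg      : [170, -170]
swap      : [-170, 170]
swap      : [170, -170]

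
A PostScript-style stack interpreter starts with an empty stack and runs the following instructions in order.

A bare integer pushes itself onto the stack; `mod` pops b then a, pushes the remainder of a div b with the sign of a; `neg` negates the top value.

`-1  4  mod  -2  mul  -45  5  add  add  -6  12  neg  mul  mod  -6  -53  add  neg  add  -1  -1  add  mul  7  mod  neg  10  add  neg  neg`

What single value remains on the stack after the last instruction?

10

-1  → -1
4   → -1 4
mod → -1
-2  → -1 -2
mul → 2
-45 → 2 -45
5   → 2 -45 5
add → 2 -40
add → -38
-6  → -38 -6
12  → -38 -6 12
neg → -38 -6 -12
mul → -38 72
mod → -38
-6  → -38 -6
-53 → -38 -6 -53
add → -38 -59
neg → -38 59
add → 21
-1  → 21 -1
-1  → 21 -1 -1
add → 21 -2
mul → -42
7   → -42 7
mod → 0
neg → 0
10  → 0 10
add → 10
neg → -10
neg → 10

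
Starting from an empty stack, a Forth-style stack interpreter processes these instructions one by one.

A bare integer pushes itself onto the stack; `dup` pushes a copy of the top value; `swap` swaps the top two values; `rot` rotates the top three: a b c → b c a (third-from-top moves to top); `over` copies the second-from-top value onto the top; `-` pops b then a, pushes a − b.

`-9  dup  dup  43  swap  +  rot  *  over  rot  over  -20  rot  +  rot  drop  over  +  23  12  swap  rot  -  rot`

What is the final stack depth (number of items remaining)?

-9    [-9]
dup   [-9, -9]
dup   [-9, -9, -9]
43    [-9, -9, -9, 43]
swap  [-9, -9, 43, -9]
+     [-9, -9, 34]
rot   [-9, 34, -9]
*     [-9, -306]
over  [-9, -306, -9]
rot   [-306, -9, -9]
over  [-306, -9, -9, -9]
-20   [-306, -9, -9, -9, -20]
rot   [-306, -9, -9, -20, -9]
+     [-306, -9, -9, -29]
rot   [-306, -9, -29, -9]
drop  [-306, -9, -29]
over  [-306, -9, -29, -9]
+     [-306, -9, -38]
23    [-306, -9, -38, 23]
12    [-306, -9, -38, 23, 12]
swap  [-306, -9, -38, 12, 23]
rot   [-306, -9, 12, 23, -38]
-     [-306, -9, 12, 61]
rot   [-306, 12, 61, -9]

4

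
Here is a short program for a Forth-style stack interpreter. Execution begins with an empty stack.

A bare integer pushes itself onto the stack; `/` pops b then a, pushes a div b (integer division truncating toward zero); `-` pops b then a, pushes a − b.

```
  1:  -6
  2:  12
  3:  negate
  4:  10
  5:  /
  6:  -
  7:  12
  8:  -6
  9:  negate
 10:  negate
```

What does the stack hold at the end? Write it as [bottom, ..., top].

[-5, 12, -6]

-6     : [-6]
12     : [-6, 12]
negate : [-6, -12]
10     : [-6, -12, 10]
/      : [-6, -1]
-      : [-5]
12     : [-5, 12]
-6     : [-5, 12, -6]
negate : [-5, 12, 6]
negate : [-5, 12, -6]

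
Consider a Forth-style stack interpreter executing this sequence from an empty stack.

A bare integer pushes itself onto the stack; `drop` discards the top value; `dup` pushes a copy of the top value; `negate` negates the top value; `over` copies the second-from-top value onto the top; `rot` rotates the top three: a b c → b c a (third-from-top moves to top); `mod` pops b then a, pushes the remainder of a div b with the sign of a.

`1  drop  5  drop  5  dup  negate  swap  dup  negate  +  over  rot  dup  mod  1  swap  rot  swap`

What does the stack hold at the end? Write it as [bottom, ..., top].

[0, 1, -5, 0]

1      : 1
drop   : (empty)
5      : 5
drop   : (empty)
5      : 5
dup    : 5 5
negate : 5 -5
swap   : -5 5
dup    : -5 5 5
negate : -5 5 -5
+      : -5 0
over   : -5 0 -5
rot    : 0 -5 -5
dup    : 0 -5 -5 -5
mod    : 0 -5 0
1      : 0 -5 0 1
swap   : 0 -5 1 0
rot    : 0 1 0 -5
swap   : 0 1 -5 0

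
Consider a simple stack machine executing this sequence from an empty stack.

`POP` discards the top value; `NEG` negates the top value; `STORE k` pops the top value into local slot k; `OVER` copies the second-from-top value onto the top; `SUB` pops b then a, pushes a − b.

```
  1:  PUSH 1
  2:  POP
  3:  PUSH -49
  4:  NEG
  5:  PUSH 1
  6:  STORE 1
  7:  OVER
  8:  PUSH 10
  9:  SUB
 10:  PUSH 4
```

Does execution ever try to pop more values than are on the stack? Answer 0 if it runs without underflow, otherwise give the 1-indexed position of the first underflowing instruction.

7

PUSH 1   → [1]
POP      → []
PUSH -49 → [-49]
NEG      → [49]
PUSH 1   → [49, 1]
STORE 1  → [49]
OVER  — needs 2 operands, stack has 1 → underflow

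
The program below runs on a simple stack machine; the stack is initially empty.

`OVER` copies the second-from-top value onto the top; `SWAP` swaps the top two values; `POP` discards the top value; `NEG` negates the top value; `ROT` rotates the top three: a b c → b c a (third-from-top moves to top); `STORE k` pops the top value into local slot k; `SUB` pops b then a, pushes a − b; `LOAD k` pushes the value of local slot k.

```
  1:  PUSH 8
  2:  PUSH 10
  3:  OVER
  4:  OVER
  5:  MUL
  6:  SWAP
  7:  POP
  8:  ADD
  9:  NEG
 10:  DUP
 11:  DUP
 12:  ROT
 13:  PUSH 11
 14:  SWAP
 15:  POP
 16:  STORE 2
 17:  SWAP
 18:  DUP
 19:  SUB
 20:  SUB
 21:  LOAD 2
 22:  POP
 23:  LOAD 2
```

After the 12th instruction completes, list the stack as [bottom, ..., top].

[-88, -88, -88]

PUSH 8  -> [8]
PUSH 10 -> [8, 10]
OVER    -> [8, 10, 8]
OVER    -> [8, 10, 8, 10]
MUL     -> [8, 10, 80]
SWAP    -> [8, 80, 10]
POP     -> [8, 80]
ADD     -> [88]
NEG     -> [-88]
DUP     -> [-88, -88]
DUP     -> [-88, -88, -88]
ROT     -> [-88, -88, -88]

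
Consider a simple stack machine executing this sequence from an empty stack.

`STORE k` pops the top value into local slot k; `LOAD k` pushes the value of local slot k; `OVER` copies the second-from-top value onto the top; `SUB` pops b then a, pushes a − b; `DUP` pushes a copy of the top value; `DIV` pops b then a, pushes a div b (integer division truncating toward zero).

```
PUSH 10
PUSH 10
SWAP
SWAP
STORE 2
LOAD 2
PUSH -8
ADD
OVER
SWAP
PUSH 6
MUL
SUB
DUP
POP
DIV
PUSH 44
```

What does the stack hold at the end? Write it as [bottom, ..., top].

PUSH 10  10
PUSH 10  10 10
SWAP     10 10
SWAP     10 10
STORE 2  10
LOAD 2   10 10
PUSH -8  10 10 -8
ADD      10 2
OVER     10 2 10
SWAP     10 10 2
PUSH 6   10 10 2 6
MUL      10 10 12
SUB      10 -2
DUP      10 -2 -2
POP      10 -2
DIV      -5
PUSH 44  -5 44

[-5, 44]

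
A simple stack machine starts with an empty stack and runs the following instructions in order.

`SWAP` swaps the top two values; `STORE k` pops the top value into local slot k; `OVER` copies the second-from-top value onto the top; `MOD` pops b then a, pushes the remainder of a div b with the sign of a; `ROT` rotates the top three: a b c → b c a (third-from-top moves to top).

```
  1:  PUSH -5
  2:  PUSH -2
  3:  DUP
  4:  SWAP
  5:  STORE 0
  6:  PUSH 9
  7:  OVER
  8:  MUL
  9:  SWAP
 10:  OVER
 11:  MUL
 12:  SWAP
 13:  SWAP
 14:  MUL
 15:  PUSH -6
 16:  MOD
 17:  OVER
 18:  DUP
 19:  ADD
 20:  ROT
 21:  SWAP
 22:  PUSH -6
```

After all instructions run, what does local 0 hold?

PUSH -5 -> -5
PUSH -2 -> -5 -2
DUP     -> -5 -2 -2
SWAP    -> -5 -2 -2
STORE 0 -> -5 -2
PUSH 9  -> -5 -2 9
OVER    -> -5 -2 9 -2
MUL     -> -5 -2 -18
SWAP    -> -5 -18 -2
OVER    -> -5 -18 -2 -18
MUL     -> -5 -18 36
SWAP    -> -5 36 -18
SWAP    -> -5 -18 36
MUL     -> -5 -648
PUSH -6 -> -5 -648 -6
MOD     -> -5 0
OVER    -> -5 0 -5
DUP     -> -5 0 -5 -5
ADD     -> -5 0 -10
ROT     -> 0 -10 -5
SWAP    -> 0 -5 -10
PUSH -6 -> 0 -5 -10 -6

-2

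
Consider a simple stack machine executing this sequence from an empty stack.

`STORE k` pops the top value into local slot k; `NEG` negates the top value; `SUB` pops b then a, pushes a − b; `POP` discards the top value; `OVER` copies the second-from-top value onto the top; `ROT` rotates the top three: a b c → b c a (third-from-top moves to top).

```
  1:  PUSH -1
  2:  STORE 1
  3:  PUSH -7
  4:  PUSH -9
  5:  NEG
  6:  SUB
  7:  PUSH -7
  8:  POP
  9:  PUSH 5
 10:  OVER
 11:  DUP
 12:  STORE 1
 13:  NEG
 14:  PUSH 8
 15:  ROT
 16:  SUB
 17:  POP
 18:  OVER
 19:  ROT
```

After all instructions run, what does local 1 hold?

PUSH -1 -> -1
STORE 1 -> (empty)
PUSH -7 -> -7
PUSH -9 -> -7 -9
NEG     -> -7 9
SUB     -> -16
PUSH -7 -> -16 -7
POP     -> -16
PUSH 5  -> -16 5
OVER    -> -16 5 -16
DUP     -> -16 5 -16 -16
STORE 1 -> -16 5 -16
NEG     -> -16 5 16
PUSH 8  -> -16 5 16 8
ROT     -> -16 16 8 5
SUB     -> -16 16 3
POP     -> -16 16
OVER    -> -16 16 -16
ROT     -> 16 -16 -16

-16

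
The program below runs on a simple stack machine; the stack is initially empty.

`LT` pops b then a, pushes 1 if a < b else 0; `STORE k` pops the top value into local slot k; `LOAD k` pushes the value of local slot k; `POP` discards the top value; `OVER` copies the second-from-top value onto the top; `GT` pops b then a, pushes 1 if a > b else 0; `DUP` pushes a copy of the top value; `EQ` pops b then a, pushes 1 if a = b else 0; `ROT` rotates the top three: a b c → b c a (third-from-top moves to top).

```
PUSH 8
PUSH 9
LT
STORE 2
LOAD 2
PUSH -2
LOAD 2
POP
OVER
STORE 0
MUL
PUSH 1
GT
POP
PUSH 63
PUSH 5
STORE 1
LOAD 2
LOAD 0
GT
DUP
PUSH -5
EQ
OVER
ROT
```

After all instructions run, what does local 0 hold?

1

PUSH 8  -> [8]
PUSH 9  -> [8, 9]
LT      -> [1]
STORE 2 -> []
LOAD 2  -> [1]
PUSH -2 -> [1, -2]
LOAD 2  -> [1, -2, 1]
POP     -> [1, -2]
OVER    -> [1, -2, 1]
STORE 0 -> [1, -2]
MUL     -> [-2]
PUSH 1  -> [-2, 1]
GT      -> [0]
POP     -> []
PUSH 63 -> [63]
PUSH 5  -> [63, 5]
STORE 1 -> [63]
LOAD 2  -> [63, 1]
LOAD 0  -> [63, 1, 1]
GT      -> [63, 0]
DUP     -> [63, 0, 0]
PUSH -5 -> [63, 0, 0, -5]
EQ      -> [63, 0, 0]
OVER    -> [63, 0, 0, 0]
ROT     -> [63, 0, 0, 0]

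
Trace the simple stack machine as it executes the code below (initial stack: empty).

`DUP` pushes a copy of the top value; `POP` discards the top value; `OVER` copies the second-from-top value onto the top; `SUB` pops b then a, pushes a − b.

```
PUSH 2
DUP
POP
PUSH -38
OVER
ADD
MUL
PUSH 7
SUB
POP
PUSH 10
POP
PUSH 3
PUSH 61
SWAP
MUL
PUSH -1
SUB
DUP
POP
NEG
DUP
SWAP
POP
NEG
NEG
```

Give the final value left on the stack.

PUSH 2   -> [2]
DUP      -> [2, 2]
POP      -> [2]
PUSH -38 -> [2, -38]
OVER     -> [2, -38, 2]
ADD      -> [2, -36]
MUL      -> [-72]
PUSH 7   -> [-72, 7]
SUB      -> [-79]
POP      -> []
PUSH 10  -> [10]
POP      -> []
PUSH 3   -> [3]
PUSH 61  -> [3, 61]
SWAP     -> [61, 3]
MUL      -> [183]
PUSH -1  -> [183, -1]
SUB      -> [184]
DUP      -> [184, 184]
POP      -> [184]
NEG      -> [-184]
DUP      -> [-184, -184]
SWAP     -> [-184, -184]
POP      -> [-184]
NEG      -> [184]
NEG      -> [-184]

-184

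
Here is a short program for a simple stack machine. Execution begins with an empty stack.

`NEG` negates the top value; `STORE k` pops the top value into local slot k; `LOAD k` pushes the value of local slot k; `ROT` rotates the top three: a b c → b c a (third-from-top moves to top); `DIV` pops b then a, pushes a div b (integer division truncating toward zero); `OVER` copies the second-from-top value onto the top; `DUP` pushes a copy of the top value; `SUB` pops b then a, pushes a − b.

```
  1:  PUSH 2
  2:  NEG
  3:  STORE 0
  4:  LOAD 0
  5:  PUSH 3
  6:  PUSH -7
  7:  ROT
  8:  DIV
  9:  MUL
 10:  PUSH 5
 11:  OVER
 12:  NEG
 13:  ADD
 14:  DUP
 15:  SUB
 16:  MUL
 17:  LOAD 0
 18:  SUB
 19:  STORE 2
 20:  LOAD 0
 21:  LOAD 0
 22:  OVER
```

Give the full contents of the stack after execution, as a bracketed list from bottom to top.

PUSH 2  : [2]
NEG     : [-2]
STORE 0 : []
LOAD 0  : [-2]
PUSH 3  : [-2, 3]
PUSH -7 : [-2, 3, -7]
ROT     : [3, -7, -2]
DIV     : [3, 3]
MUL     : [9]
PUSH 5  : [9, 5]
OVER    : [9, 5, 9]
NEG     : [9, 5, -9]
ADD     : [9, -4]
DUP     : [9, -4, -4]
SUB     : [9, 0]
MUL     : [0]
LOAD 0  : [0, -2]
SUB     : [2]
STORE 2 : []
LOAD 0  : [-2]
LOAD 0  : [-2, -2]
OVER    : [-2, -2, -2]

[-2, -2, -2]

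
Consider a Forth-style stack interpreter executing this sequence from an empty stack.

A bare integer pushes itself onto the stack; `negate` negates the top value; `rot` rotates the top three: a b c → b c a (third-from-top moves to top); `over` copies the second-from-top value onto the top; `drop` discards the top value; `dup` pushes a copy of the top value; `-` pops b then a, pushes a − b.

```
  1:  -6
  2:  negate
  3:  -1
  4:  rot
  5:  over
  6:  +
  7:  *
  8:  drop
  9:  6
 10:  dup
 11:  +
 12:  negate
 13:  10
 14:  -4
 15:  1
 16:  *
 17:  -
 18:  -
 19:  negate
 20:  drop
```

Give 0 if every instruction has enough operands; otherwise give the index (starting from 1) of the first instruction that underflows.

4

-6     → -6
negate → 6
-1     → 6 -1
rot  — needs 3 operands, stack has 2 → underflow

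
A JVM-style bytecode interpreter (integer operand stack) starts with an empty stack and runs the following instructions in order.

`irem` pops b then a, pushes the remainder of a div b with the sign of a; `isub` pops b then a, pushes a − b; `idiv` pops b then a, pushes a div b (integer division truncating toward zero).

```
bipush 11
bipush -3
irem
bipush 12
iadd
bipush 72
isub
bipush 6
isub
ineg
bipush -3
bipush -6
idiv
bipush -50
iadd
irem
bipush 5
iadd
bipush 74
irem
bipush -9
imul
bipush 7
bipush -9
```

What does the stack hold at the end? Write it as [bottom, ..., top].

[-171, 7, -9]

bipush 11   11
bipush -3   11 -3
irem        2
bipush 12   2 12
iadd        14
bipush 72   14 72
isub        -58
bipush 6    -58 6
isub        -64
ineg        64
bipush -3   64 -3
bipush -6   64 -3 -6
idiv        64 0
bipush -50  64 0 -50
iadd        64 -50
irem        14
bipush 5    14 5
iadd        19
bipush 74   19 74
irem        19
bipush -9   19 -9
imul        -171
bipush 7    -171 7
bipush -9   -171 7 -9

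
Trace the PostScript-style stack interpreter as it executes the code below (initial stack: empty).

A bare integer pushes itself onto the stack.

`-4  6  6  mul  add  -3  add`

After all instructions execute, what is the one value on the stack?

-4  → -4
6   → -4 6
6   → -4 6 6
mul → -4 36
add → 32
-3  → 32 -3
add → 29

29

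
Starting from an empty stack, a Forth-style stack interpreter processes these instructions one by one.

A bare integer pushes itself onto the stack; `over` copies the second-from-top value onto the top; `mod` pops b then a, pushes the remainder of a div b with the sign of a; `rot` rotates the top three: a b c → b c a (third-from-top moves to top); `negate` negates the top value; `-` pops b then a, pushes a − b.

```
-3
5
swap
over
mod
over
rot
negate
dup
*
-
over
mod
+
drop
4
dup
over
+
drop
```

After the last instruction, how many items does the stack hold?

1

-3     : [-3]
5      : [-3, 5]
swap   : [5, -3]
over   : [5, -3, 5]
mod    : [5, -3]
over   : [5, -3, 5]
rot    : [-3, 5, 5]
negate : [-3, 5, -5]
dup    : [-3, 5, -5, -5]
*      : [-3, 5, 25]
-      : [-3, -20]
over   : [-3, -20, -3]
mod    : [-3, -2]
+      : [-5]
drop   : []
4      : [4]
dup    : [4, 4]
over   : [4, 4, 4]
+      : [4, 8]
drop   : [4]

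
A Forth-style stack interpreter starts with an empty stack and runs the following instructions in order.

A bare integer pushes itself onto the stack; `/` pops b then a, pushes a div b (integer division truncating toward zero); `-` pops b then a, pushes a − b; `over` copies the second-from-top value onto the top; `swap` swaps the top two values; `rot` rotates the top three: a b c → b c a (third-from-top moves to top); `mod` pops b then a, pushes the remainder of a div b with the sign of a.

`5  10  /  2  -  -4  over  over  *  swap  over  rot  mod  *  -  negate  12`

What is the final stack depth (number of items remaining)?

5      : [5]
10     : [5, 10]
/      : [0]
2      : [0, 2]
-      : [-2]
-4     : [-2, -4]
over   : [-2, -4, -2]
over   : [-2, -4, -2, -4]
*      : [-2, -4, 8]
swap   : [-2, 8, -4]
over   : [-2, 8, -4, 8]
rot    : [-2, -4, 8, 8]
mod    : [-2, -4, 0]
*      : [-2, 0]
-      : [-2]
negate : [2]
12     : [2, 12]

2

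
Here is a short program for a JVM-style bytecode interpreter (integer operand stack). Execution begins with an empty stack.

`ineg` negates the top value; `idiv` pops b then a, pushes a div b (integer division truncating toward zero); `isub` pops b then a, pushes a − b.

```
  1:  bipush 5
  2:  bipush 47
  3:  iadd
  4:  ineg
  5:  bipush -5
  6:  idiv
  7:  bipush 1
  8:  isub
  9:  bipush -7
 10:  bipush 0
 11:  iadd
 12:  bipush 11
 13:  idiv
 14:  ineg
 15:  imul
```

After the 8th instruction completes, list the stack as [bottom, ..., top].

bipush 5  : 5
bipush 47 : 5 47
iadd      : 52
ineg      : -52
bipush -5 : -52 -5
idiv      : 10
bipush 1  : 10 1
isub      : 9

[9]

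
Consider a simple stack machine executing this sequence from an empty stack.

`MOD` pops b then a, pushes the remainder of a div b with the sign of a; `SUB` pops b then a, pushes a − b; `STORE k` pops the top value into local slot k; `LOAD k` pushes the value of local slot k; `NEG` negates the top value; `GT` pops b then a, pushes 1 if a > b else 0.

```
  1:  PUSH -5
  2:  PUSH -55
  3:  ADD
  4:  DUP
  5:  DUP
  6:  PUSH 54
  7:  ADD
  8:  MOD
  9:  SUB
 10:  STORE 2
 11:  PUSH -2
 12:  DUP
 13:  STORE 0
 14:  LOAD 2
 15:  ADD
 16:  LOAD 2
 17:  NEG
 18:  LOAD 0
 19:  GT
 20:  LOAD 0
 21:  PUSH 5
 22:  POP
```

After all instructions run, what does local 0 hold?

PUSH -5  → -5
PUSH -55 → -5 -55
ADD      → -60
DUP      → -60 -60
DUP      → -60 -60 -60
PUSH 54  → -60 -60 -60 54
ADD      → -60 -60 -6
MOD      → -60 0
SUB      → -60
STORE 2  → (empty)
PUSH -2  → -2
DUP      → -2 -2
STORE 0  → -2
LOAD 2   → -2 -60
ADD      → -62
LOAD 2   → -62 -60
NEG      → -62 60
LOAD 0   → -62 60 -2
GT       → -62 1
LOAD 0   → -62 1 -2
PUSH 5   → -62 1 -2 5
POP      → -62 1 -2

-2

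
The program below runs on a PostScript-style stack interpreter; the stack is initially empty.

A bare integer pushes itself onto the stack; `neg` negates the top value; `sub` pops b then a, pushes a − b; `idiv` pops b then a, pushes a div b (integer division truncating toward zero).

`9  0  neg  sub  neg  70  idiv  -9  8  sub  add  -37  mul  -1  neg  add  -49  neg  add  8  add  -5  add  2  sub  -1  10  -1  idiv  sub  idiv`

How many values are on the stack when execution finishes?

1

9     9
0     9 0
neg   9 0
sub   9
neg   -9
70    -9 70
idiv  0
-9    0 -9
8     0 -9 8
sub   0 -17
add   -17
-37   -17 -37
mul   629
-1    629 -1
neg   629 1
add   630
-49   630 -49
neg   630 49
add   679
8     679 8
add   687
-5    687 -5
add   682
2     682 2
sub   680
-1    680 -1
10    680 -1 10
-1    680 -1 10 -1
idiv  680 -1 -10
sub   680 9
idiv  75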